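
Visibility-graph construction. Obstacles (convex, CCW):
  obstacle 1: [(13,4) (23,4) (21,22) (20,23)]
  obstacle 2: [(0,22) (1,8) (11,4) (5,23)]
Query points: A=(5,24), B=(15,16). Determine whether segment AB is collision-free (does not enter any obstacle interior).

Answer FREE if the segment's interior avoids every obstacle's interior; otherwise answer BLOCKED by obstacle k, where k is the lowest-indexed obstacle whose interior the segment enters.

FREE

Obstacle 1 [(13,4) (23,4) (21,22) (20,23)]:
  edge (13,4)–(23,4): clear
  edge (23,4)–(21,22): clear
  edge (21,22)–(20,23): clear
  edge (20,23)–(13,4): clear
  midpoint (10,20) outside
  → clear
Obstacle 2 [(0,22) (1,8) (11,4) (5,23)]:
  edge (0,22)–(1,8): clear
  edge (1,8)–(11,4): clear
  edge (11,4)–(5,23): clear
  edge (5,23)–(0,22): clear
  midpoint (10,20) outside
  → clear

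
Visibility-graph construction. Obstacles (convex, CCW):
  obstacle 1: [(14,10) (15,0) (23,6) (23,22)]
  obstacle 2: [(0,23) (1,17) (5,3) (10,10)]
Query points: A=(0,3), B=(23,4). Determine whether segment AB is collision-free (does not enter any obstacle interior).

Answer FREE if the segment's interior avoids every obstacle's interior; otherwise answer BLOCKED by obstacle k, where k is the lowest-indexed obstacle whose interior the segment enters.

BLOCKED by obstacle 1

Obstacle 1 [(14,10) (15,0) (23,6) (23,22)]:
  edge (14,10)–(15,0): crosses AB
  edge (15,0)–(23,6): crosses AB
  edge (23,6)–(23,22): clear
  edge (23,22)–(14,10): clear
  → BLOCKED
Obstacle 2 [(0,23) (1,17) (5,3) (10,10)]:
  edge (0,23)–(1,17): clear
  edge (1,17)–(5,3): crosses AB
  edge (5,3)–(10,10): crosses AB
  edge (10,10)–(0,23): clear
  → BLOCKED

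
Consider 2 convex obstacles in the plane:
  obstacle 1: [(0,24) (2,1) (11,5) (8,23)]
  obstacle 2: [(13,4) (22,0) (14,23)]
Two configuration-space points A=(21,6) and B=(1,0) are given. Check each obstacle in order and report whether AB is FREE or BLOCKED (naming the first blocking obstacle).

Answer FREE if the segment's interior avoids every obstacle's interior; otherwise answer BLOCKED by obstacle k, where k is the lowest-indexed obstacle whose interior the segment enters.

BLOCKED by obstacle 2

Obstacle 1 [(0,24) (2,1) (11,5) (8,23)]:
  edge (0,24)–(2,1): clear
  edge (2,1)–(11,5): clear
  edge (11,5)–(8,23): clear
  edge (8,23)–(0,24): clear
  midpoint (11,3) outside
  → clear
Obstacle 2 [(13,4) (22,0) (14,23)]:
  edge (13,4)–(22,0): crosses AB
  edge (22,0)–(14,23): crosses AB
  edge (14,23)–(13,4): clear
  → BLOCKED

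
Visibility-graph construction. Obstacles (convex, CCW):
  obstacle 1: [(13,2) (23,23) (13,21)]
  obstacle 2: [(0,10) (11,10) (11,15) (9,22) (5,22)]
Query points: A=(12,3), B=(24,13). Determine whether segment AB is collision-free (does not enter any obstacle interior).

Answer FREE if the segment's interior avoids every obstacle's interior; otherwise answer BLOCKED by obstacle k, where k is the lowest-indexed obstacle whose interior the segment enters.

Obstacle 1 [(13,2) (23,23) (13,21)]:
  edge (13,2)–(23,23): crosses AB
  edge (23,23)–(13,21): clear
  edge (13,21)–(13,2): crosses AB
  → BLOCKED
Obstacle 2 [(0,10) (11,10) (11,15) (9,22) (5,22)]:
  edge (0,10)–(11,10): clear
  edge (11,10)–(11,15): clear
  edge (11,15)–(9,22): clear
  edge (9,22)–(5,22): clear
  edge (5,22)–(0,10): clear
  midpoint (18,8) outside
  → clear

BLOCKED by obstacle 1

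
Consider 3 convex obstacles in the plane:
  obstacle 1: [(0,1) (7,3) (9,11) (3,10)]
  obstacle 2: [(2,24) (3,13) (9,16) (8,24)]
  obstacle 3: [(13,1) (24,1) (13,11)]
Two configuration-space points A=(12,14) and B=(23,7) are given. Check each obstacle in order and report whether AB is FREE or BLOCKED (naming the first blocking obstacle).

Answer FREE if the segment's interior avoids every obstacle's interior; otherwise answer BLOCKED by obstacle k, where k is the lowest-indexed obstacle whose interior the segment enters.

Obstacle 1 [(0,1) (7,3) (9,11) (3,10)]:
  edge (0,1)–(7,3): clear
  edge (7,3)–(9,11): clear
  edge (9,11)–(3,10): clear
  edge (3,10)–(0,1): clear
  midpoint (35/2,21/2) outside
  → clear
Obstacle 2 [(2,24) (3,13) (9,16) (8,24)]:
  edge (2,24)–(3,13): clear
  edge (3,13)–(9,16): clear
  edge (9,16)–(8,24): clear
  edge (8,24)–(2,24): clear
  midpoint (35/2,21/2) outside
  → clear
Obstacle 3 [(13,1) (24,1) (13,11)]:
  edge (13,1)–(24,1): clear
  edge (24,1)–(13,11): clear
  edge (13,11)–(13,1): clear
  midpoint (35/2,21/2) outside
  → clear

FREE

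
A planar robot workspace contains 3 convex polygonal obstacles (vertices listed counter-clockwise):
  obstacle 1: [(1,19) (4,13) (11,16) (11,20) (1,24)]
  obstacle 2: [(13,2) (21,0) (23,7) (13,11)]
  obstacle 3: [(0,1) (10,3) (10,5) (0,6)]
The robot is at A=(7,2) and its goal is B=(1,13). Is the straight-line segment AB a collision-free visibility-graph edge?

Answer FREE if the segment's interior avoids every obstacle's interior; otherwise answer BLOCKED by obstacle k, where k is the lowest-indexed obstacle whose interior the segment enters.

Obstacle 1 [(1,19) (4,13) (11,16) (11,20) (1,24)]:
  edge (1,19)–(4,13): clear
  edge (4,13)–(11,16): clear
  edge (11,16)–(11,20): clear
  edge (11,20)–(1,24): clear
  edge (1,24)–(1,19): clear
  midpoint (4,15/2) outside
  → clear
Obstacle 2 [(13,2) (21,0) (23,7) (13,11)]:
  edge (13,2)–(21,0): clear
  edge (21,0)–(23,7): clear
  edge (23,7)–(13,11): clear
  edge (13,11)–(13,2): clear
  midpoint (4,15/2) outside
  → clear
Obstacle 3 [(0,1) (10,3) (10,5) (0,6)]:
  edge (0,1)–(10,3): crosses AB
  edge (10,3)–(10,5): clear
  edge (10,5)–(0,6): crosses AB
  edge (0,6)–(0,1): clear
  → BLOCKED

BLOCKED by obstacle 3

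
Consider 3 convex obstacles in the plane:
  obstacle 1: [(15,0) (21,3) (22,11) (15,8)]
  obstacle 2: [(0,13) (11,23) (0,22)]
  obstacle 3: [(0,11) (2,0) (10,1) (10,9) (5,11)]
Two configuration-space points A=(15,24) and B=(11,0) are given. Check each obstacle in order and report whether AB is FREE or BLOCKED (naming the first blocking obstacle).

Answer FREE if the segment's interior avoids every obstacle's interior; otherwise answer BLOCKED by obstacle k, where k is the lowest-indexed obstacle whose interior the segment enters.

Obstacle 1 [(15,0) (21,3) (22,11) (15,8)]:
  edge (15,0)–(21,3): clear
  edge (21,3)–(22,11): clear
  edge (22,11)–(15,8): clear
  edge (15,8)–(15,0): clear
  midpoint (13,12) outside
  → clear
Obstacle 2 [(0,13) (11,23) (0,22)]:
  edge (0,13)–(11,23): clear
  edge (11,23)–(0,22): clear
  edge (0,22)–(0,13): clear
  midpoint (13,12) outside
  → clear
Obstacle 3 [(0,11) (2,0) (10,1) (10,9) (5,11)]:
  edge (0,11)–(2,0): clear
  edge (2,0)–(10,1): clear
  edge (10,1)–(10,9): clear
  edge (10,9)–(5,11): clear
  edge (5,11)–(0,11): clear
  midpoint (13,12) outside
  → clear

FREE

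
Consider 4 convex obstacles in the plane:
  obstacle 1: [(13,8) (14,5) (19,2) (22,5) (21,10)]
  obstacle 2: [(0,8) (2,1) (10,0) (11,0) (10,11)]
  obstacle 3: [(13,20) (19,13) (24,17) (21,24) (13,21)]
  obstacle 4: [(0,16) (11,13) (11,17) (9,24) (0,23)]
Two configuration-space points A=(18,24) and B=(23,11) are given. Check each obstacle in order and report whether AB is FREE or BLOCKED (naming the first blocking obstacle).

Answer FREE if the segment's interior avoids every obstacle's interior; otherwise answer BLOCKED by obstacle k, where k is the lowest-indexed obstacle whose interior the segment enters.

BLOCKED by obstacle 3

Obstacle 1 [(13,8) (14,5) (19,2) (22,5) (21,10)]:
  edge (13,8)–(14,5): clear
  edge (14,5)–(19,2): clear
  edge (19,2)–(22,5): clear
  edge (22,5)–(21,10): clear
  edge (21,10)–(13,8): clear
  midpoint (41/2,35/2) outside
  → clear
Obstacle 2 [(0,8) (2,1) (10,0) (11,0) (10,11)]:
  edge (0,8)–(2,1): clear
  edge (2,1)–(10,0): clear
  edge (10,0)–(11,0): clear
  edge (11,0)–(10,11): clear
  edge (10,11)–(0,8): clear
  midpoint (41/2,35/2) outside
  → clear
Obstacle 3 [(13,20) (19,13) (24,17) (21,24) (13,21)]:
  edge (13,20)–(19,13): clear
  edge (19,13)–(24,17): crosses AB
  edge (24,17)–(21,24): clear
  edge (21,24)–(13,21): crosses AB
  edge (13,21)–(13,20): clear
  → BLOCKED
Obstacle 4 [(0,16) (11,13) (11,17) (9,24) (0,23)]:
  edge (0,16)–(11,13): clear
  edge (11,13)–(11,17): clear
  edge (11,17)–(9,24): clear
  edge (9,24)–(0,23): clear
  edge (0,23)–(0,16): clear
  midpoint (41/2,35/2) outside
  → clear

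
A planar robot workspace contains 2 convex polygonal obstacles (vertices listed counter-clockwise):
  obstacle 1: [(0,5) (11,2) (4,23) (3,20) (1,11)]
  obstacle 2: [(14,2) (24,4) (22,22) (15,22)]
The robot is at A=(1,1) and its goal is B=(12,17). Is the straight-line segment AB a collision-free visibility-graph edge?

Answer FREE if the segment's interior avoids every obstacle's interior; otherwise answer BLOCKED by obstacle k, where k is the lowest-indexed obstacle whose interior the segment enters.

Obstacle 1 [(0,5) (11,2) (4,23) (3,20) (1,11)]:
  edge (0,5)–(11,2): crosses AB
  edge (11,2)–(4,23): crosses AB
  edge (4,23)–(3,20): clear
  edge (3,20)–(1,11): clear
  edge (1,11)–(0,5): clear
  → BLOCKED
Obstacle 2 [(14,2) (24,4) (22,22) (15,22)]:
  edge (14,2)–(24,4): clear
  edge (24,4)–(22,22): clear
  edge (22,22)–(15,22): clear
  edge (15,22)–(14,2): clear
  midpoint (13/2,9) outside
  → clear

BLOCKED by obstacle 1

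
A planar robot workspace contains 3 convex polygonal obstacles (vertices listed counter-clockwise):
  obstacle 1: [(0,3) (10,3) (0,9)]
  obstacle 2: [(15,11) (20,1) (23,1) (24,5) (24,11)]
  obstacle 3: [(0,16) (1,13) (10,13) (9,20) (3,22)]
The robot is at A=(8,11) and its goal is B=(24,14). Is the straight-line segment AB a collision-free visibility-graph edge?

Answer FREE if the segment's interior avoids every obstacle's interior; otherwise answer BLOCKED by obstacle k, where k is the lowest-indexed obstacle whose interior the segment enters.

Obstacle 1 [(0,3) (10,3) (0,9)]:
  edge (0,3)–(10,3): clear
  edge (10,3)–(0,9): clear
  edge (0,9)–(0,3): clear
  midpoint (16,25/2) outside
  → clear
Obstacle 2 [(15,11) (20,1) (23,1) (24,5) (24,11)]:
  edge (15,11)–(20,1): clear
  edge (20,1)–(23,1): clear
  edge (23,1)–(24,5): clear
  edge (24,5)–(24,11): clear
  edge (24,11)–(15,11): clear
  midpoint (16,25/2) outside
  → clear
Obstacle 3 [(0,16) (1,13) (10,13) (9,20) (3,22)]:
  edge (0,16)–(1,13): clear
  edge (1,13)–(10,13): clear
  edge (10,13)–(9,20): clear
  edge (9,20)–(3,22): clear
  edge (3,22)–(0,16): clear
  midpoint (16,25/2) outside
  → clear

FREE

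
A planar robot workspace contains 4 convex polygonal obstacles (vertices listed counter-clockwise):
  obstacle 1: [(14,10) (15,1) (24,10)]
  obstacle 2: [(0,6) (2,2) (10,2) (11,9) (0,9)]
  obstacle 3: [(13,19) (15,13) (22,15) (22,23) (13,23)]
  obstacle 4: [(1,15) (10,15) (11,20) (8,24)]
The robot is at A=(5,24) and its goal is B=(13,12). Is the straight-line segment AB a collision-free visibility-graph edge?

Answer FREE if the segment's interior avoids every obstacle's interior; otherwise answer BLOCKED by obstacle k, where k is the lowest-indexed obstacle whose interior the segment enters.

Obstacle 1 [(14,10) (15,1) (24,10)]:
  edge (14,10)–(15,1): clear
  edge (15,1)–(24,10): clear
  edge (24,10)–(14,10): clear
  midpoint (9,18) outside
  → clear
Obstacle 2 [(0,6) (2,2) (10,2) (11,9) (0,9)]:
  edge (0,6)–(2,2): clear
  edge (2,2)–(10,2): clear
  edge (10,2)–(11,9): clear
  edge (11,9)–(0,9): clear
  edge (0,9)–(0,6): clear
  midpoint (9,18) outside
  → clear
Obstacle 3 [(13,19) (15,13) (22,15) (22,23) (13,23)]:
  edge (13,19)–(15,13): clear
  edge (15,13)–(22,15): clear
  edge (22,15)–(22,23): clear
  edge (22,23)–(13,23): clear
  edge (13,23)–(13,19): clear
  midpoint (9,18) outside
  → clear
Obstacle 4 [(1,15) (10,15) (11,20) (8,24)]:
  edge (1,15)–(10,15): clear
  edge (10,15)–(11,20): crosses AB
  edge (11,20)–(8,24): clear
  edge (8,24)–(1,15): crosses AB
  → BLOCKED

BLOCKED by obstacle 4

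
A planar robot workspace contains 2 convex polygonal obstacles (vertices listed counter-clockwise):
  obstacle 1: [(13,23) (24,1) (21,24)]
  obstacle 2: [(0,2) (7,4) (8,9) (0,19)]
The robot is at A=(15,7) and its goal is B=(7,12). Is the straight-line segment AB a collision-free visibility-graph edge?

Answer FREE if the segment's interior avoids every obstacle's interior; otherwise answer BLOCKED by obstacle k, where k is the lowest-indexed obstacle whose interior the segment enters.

FREE

Obstacle 1 [(13,23) (24,1) (21,24)]:
  edge (13,23)–(24,1): clear
  edge (24,1)–(21,24): clear
  edge (21,24)–(13,23): clear
  midpoint (11,19/2) outside
  → clear
Obstacle 2 [(0,2) (7,4) (8,9) (0,19)]:
  edge (0,2)–(7,4): clear
  edge (7,4)–(8,9): clear
  edge (8,9)–(0,19): clear
  edge (0,19)–(0,2): clear
  midpoint (11,19/2) outside
  → clear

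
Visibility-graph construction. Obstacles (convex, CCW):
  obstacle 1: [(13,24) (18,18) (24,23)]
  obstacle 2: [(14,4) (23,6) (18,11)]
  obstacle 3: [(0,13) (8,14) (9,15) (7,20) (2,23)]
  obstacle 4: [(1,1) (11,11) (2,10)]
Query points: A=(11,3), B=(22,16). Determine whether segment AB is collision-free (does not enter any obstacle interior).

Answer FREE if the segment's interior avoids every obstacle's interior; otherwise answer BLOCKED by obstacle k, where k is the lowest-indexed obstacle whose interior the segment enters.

Obstacle 1 [(13,24) (18,18) (24,23)]:
  edge (13,24)–(18,18): clear
  edge (18,18)–(24,23): clear
  edge (24,23)–(13,24): clear
  midpoint (33/2,19/2) outside
  → clear
Obstacle 2 [(14,4) (23,6) (18,11)]:
  edge (14,4)–(23,6): clear
  edge (23,6)–(18,11): clear
  edge (18,11)–(14,4): clear
  midpoint (33/2,19/2) outside
  → clear
Obstacle 3 [(0,13) (8,14) (9,15) (7,20) (2,23)]:
  edge (0,13)–(8,14): clear
  edge (8,14)–(9,15): clear
  edge (9,15)–(7,20): clear
  edge (7,20)–(2,23): clear
  edge (2,23)–(0,13): clear
  midpoint (33/2,19/2) outside
  → clear
Obstacle 4 [(1,1) (11,11) (2,10)]:
  edge (1,1)–(11,11): clear
  edge (11,11)–(2,10): clear
  edge (2,10)–(1,1): clear
  midpoint (33/2,19/2) outside
  → clear

FREE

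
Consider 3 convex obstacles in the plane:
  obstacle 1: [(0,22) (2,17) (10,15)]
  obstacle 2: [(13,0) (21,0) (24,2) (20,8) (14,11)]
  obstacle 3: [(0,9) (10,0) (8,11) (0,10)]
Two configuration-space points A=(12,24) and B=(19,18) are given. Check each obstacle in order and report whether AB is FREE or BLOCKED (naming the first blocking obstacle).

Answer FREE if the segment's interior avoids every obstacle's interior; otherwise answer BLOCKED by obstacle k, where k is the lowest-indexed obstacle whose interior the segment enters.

Obstacle 1 [(0,22) (2,17) (10,15)]:
  edge (0,22)–(2,17): clear
  edge (2,17)–(10,15): clear
  edge (10,15)–(0,22): clear
  midpoint (31/2,21) outside
  → clear
Obstacle 2 [(13,0) (21,0) (24,2) (20,8) (14,11)]:
  edge (13,0)–(21,0): clear
  edge (21,0)–(24,2): clear
  edge (24,2)–(20,8): clear
  edge (20,8)–(14,11): clear
  edge (14,11)–(13,0): clear
  midpoint (31/2,21) outside
  → clear
Obstacle 3 [(0,9) (10,0) (8,11) (0,10)]:
  edge (0,9)–(10,0): clear
  edge (10,0)–(8,11): clear
  edge (8,11)–(0,10): clear
  edge (0,10)–(0,9): clear
  midpoint (31/2,21) outside
  → clear

FREE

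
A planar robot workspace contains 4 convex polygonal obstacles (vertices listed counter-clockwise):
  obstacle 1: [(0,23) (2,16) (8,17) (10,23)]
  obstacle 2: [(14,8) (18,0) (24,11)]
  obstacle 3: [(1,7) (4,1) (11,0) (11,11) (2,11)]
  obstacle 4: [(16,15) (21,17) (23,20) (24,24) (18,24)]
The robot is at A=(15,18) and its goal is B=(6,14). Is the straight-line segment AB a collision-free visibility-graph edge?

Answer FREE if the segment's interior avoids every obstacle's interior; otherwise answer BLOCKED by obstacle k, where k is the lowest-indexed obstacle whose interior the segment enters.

Obstacle 1 [(0,23) (2,16) (8,17) (10,23)]:
  edge (0,23)–(2,16): clear
  edge (2,16)–(8,17): clear
  edge (8,17)–(10,23): clear
  edge (10,23)–(0,23): clear
  midpoint (21/2,16) outside
  → clear
Obstacle 2 [(14,8) (18,0) (24,11)]:
  edge (14,8)–(18,0): clear
  edge (18,0)–(24,11): clear
  edge (24,11)–(14,8): clear
  midpoint (21/2,16) outside
  → clear
Obstacle 3 [(1,7) (4,1) (11,0) (11,11) (2,11)]:
  edge (1,7)–(4,1): clear
  edge (4,1)–(11,0): clear
  edge (11,0)–(11,11): clear
  edge (11,11)–(2,11): clear
  edge (2,11)–(1,7): clear
  midpoint (21/2,16) outside
  → clear
Obstacle 4 [(16,15) (21,17) (23,20) (24,24) (18,24)]:
  edge (16,15)–(21,17): clear
  edge (21,17)–(23,20): clear
  edge (23,20)–(24,24): clear
  edge (24,24)–(18,24): clear
  edge (18,24)–(16,15): clear
  midpoint (21/2,16) outside
  → clear

FREE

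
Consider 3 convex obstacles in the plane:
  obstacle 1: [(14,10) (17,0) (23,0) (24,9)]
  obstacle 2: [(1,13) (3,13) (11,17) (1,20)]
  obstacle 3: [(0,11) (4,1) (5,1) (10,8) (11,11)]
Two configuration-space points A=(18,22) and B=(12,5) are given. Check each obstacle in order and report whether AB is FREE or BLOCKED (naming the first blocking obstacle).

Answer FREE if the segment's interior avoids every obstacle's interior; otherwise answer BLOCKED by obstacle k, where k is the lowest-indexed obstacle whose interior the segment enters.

FREE

Obstacle 1 [(14,10) (17,0) (23,0) (24,9)]:
  edge (14,10)–(17,0): clear
  edge (17,0)–(23,0): clear
  edge (23,0)–(24,9): clear
  edge (24,9)–(14,10): clear
  midpoint (15,27/2) outside
  → clear
Obstacle 2 [(1,13) (3,13) (11,17) (1,20)]:
  edge (1,13)–(3,13): clear
  edge (3,13)–(11,17): clear
  edge (11,17)–(1,20): clear
  edge (1,20)–(1,13): clear
  midpoint (15,27/2) outside
  → clear
Obstacle 3 [(0,11) (4,1) (5,1) (10,8) (11,11)]:
  edge (0,11)–(4,1): clear
  edge (4,1)–(5,1): clear
  edge (5,1)–(10,8): clear
  edge (10,8)–(11,11): clear
  edge (11,11)–(0,11): clear
  midpoint (15,27/2) outside
  → clear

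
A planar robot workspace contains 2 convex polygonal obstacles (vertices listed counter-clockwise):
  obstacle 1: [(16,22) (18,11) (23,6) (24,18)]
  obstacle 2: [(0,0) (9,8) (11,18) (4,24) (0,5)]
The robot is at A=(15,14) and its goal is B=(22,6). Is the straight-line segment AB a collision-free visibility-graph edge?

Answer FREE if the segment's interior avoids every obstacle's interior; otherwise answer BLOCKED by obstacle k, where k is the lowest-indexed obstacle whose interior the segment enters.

FREE

Obstacle 1 [(16,22) (18,11) (23,6) (24,18)]:
  edge (16,22)–(18,11): clear
  edge (18,11)–(23,6): clear
  edge (23,6)–(24,18): clear
  edge (24,18)–(16,22): clear
  midpoint (37/2,10) outside
  → clear
Obstacle 2 [(0,0) (9,8) (11,18) (4,24) (0,5)]:
  edge (0,0)–(9,8): clear
  edge (9,8)–(11,18): clear
  edge (11,18)–(4,24): clear
  edge (4,24)–(0,5): clear
  edge (0,5)–(0,0): clear
  midpoint (37/2,10) outside
  → clear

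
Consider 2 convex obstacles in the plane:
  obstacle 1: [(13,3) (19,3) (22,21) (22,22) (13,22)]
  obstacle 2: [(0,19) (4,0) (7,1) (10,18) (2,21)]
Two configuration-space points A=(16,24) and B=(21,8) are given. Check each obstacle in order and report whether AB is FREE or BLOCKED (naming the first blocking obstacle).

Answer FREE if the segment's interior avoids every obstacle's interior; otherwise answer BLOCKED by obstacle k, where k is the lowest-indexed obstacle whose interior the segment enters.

Obstacle 1 [(13,3) (19,3) (22,21) (22,22) (13,22)]:
  edge (13,3)–(19,3): clear
  edge (19,3)–(22,21): crosses AB
  edge (22,21)–(22,22): clear
  edge (22,22)–(13,22): crosses AB
  edge (13,22)–(13,3): clear
  → BLOCKED
Obstacle 2 [(0,19) (4,0) (7,1) (10,18) (2,21)]:
  edge (0,19)–(4,0): clear
  edge (4,0)–(7,1): clear
  edge (7,1)–(10,18): clear
  edge (10,18)–(2,21): clear
  edge (2,21)–(0,19): clear
  midpoint (37/2,16) outside
  → clear

BLOCKED by obstacle 1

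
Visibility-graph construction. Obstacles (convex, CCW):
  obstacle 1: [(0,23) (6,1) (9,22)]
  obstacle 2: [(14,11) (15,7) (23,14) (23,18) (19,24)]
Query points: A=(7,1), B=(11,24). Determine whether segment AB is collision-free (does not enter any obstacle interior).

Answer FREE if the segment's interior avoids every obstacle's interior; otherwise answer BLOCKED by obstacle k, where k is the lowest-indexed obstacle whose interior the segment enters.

FREE

Obstacle 1 [(0,23) (6,1) (9,22)]:
  edge (0,23)–(6,1): clear
  edge (6,1)–(9,22): clear
  edge (9,22)–(0,23): clear
  midpoint (9,25/2) outside
  → clear
Obstacle 2 [(14,11) (15,7) (23,14) (23,18) (19,24)]:
  edge (14,11)–(15,7): clear
  edge (15,7)–(23,14): clear
  edge (23,14)–(23,18): clear
  edge (23,18)–(19,24): clear
  edge (19,24)–(14,11): clear
  midpoint (9,25/2) outside
  → clear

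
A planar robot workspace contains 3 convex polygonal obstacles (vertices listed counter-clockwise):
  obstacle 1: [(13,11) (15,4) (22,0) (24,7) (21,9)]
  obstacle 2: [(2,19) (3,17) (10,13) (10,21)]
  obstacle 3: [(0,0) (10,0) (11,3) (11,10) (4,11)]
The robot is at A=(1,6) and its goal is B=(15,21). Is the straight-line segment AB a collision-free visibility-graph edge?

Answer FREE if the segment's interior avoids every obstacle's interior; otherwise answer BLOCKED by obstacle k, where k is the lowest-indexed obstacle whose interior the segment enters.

BLOCKED by obstacle 2

Obstacle 1 [(13,11) (15,4) (22,0) (24,7) (21,9)]:
  edge (13,11)–(15,4): clear
  edge (15,4)–(22,0): clear
  edge (22,0)–(24,7): clear
  edge (24,7)–(21,9): clear
  edge (21,9)–(13,11): clear
  midpoint (8,27/2) outside
  → clear
Obstacle 2 [(2,19) (3,17) (10,13) (10,21)]:
  edge (2,19)–(3,17): clear
  edge (3,17)–(10,13): crosses AB
  edge (10,13)–(10,21): crosses AB
  edge (10,21)–(2,19): clear
  → BLOCKED
Obstacle 3 [(0,0) (10,0) (11,3) (11,10) (4,11)]:
  edge (0,0)–(10,0): clear
  edge (10,0)–(11,3): clear
  edge (11,3)–(11,10): clear
  edge (11,10)–(4,11): crosses AB
  edge (4,11)–(0,0): crosses AB
  → BLOCKED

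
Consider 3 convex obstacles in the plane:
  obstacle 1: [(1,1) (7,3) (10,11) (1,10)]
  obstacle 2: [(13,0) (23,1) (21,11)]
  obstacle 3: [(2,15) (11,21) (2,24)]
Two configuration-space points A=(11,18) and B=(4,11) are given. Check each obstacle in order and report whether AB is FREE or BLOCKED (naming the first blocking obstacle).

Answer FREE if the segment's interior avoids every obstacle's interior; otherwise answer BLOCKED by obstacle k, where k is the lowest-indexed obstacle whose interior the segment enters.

FREE

Obstacle 1 [(1,1) (7,3) (10,11) (1,10)]:
  edge (1,1)–(7,3): clear
  edge (7,3)–(10,11): clear
  edge (10,11)–(1,10): clear
  edge (1,10)–(1,1): clear
  midpoint (15/2,29/2) outside
  → clear
Obstacle 2 [(13,0) (23,1) (21,11)]:
  edge (13,0)–(23,1): clear
  edge (23,1)–(21,11): clear
  edge (21,11)–(13,0): clear
  midpoint (15/2,29/2) outside
  → clear
Obstacle 3 [(2,15) (11,21) (2,24)]:
  edge (2,15)–(11,21): clear
  edge (11,21)–(2,24): clear
  edge (2,24)–(2,15): clear
  midpoint (15/2,29/2) outside
  → clear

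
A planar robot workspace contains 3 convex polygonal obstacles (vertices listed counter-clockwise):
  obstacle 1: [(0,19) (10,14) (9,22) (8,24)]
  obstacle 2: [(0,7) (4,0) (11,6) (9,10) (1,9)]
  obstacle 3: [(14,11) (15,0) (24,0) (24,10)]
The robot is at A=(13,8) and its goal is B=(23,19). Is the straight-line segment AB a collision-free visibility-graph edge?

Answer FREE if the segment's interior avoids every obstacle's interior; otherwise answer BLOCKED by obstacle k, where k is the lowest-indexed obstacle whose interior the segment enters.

Obstacle 1 [(0,19) (10,14) (9,22) (8,24)]:
  edge (0,19)–(10,14): clear
  edge (10,14)–(9,22): clear
  edge (9,22)–(8,24): clear
  edge (8,24)–(0,19): clear
  midpoint (18,27/2) outside
  → clear
Obstacle 2 [(0,7) (4,0) (11,6) (9,10) (1,9)]:
  edge (0,7)–(4,0): clear
  edge (4,0)–(11,6): clear
  edge (11,6)–(9,10): clear
  edge (9,10)–(1,9): clear
  edge (1,9)–(0,7): clear
  midpoint (18,27/2) outside
  → clear
Obstacle 3 [(14,11) (15,0) (24,0) (24,10)]:
  edge (14,11)–(15,0): crosses AB
  edge (15,0)–(24,0): clear
  edge (24,0)–(24,10): clear
  edge (24,10)–(14,11): crosses AB
  → BLOCKED

BLOCKED by obstacle 3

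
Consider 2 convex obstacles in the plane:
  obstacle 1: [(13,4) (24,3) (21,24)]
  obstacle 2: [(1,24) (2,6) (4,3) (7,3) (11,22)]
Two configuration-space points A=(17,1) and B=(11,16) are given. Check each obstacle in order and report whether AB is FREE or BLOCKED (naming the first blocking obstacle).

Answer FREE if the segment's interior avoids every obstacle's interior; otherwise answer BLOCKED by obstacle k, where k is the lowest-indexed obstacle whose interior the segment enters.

BLOCKED by obstacle 1

Obstacle 1 [(13,4) (24,3) (21,24)]:
  edge (13,4)–(24,3): crosses AB
  edge (24,3)–(21,24): clear
  edge (21,24)–(13,4): crosses AB
  → BLOCKED
Obstacle 2 [(1,24) (2,6) (4,3) (7,3) (11,22)]:
  edge (1,24)–(2,6): clear
  edge (2,6)–(4,3): clear
  edge (4,3)–(7,3): clear
  edge (7,3)–(11,22): clear
  edge (11,22)–(1,24): clear
  midpoint (14,17/2) outside
  → clear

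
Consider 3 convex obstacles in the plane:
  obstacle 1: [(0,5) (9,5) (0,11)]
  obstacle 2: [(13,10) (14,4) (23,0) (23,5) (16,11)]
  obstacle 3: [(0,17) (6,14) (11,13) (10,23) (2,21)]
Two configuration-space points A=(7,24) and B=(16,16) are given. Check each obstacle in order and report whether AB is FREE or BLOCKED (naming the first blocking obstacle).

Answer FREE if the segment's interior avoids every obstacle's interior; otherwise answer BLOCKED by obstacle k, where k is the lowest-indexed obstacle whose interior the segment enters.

BLOCKED by obstacle 3

Obstacle 1 [(0,5) (9,5) (0,11)]:
  edge (0,5)–(9,5): clear
  edge (9,5)–(0,11): clear
  edge (0,11)–(0,5): clear
  midpoint (23/2,20) outside
  → clear
Obstacle 2 [(13,10) (14,4) (23,0) (23,5) (16,11)]:
  edge (13,10)–(14,4): clear
  edge (14,4)–(23,0): clear
  edge (23,0)–(23,5): clear
  edge (23,5)–(16,11): clear
  edge (16,11)–(13,10): clear
  midpoint (23/2,20) outside
  → clear
Obstacle 3 [(0,17) (6,14) (11,13) (10,23) (2,21)]:
  edge (0,17)–(6,14): clear
  edge (6,14)–(11,13): clear
  edge (11,13)–(10,23): crosses AB
  edge (10,23)–(2,21): crosses AB
  edge (2,21)–(0,17): clear
  → BLOCKED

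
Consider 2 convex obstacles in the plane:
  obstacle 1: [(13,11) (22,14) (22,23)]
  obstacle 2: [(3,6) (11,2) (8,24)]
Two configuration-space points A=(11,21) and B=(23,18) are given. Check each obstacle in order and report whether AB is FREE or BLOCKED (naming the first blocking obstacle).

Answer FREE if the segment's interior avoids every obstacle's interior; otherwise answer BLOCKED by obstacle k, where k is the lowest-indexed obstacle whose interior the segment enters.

BLOCKED by obstacle 1

Obstacle 1 [(13,11) (22,14) (22,23)]:
  edge (13,11)–(22,14): clear
  edge (22,14)–(22,23): crosses AB
  edge (22,23)–(13,11): crosses AB
  → BLOCKED
Obstacle 2 [(3,6) (11,2) (8,24)]:
  edge (3,6)–(11,2): clear
  edge (11,2)–(8,24): clear
  edge (8,24)–(3,6): clear
  midpoint (17,39/2) outside
  → clear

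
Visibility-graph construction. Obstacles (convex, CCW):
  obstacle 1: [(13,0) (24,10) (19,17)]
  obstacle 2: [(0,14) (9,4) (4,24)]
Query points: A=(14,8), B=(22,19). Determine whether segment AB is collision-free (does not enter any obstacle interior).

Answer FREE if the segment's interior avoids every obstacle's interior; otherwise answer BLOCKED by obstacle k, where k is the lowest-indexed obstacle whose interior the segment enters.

Obstacle 1 [(13,0) (24,10) (19,17)]:
  edge (13,0)–(24,10): clear
  edge (24,10)–(19,17): crosses AB
  edge (19,17)–(13,0): crosses AB
  → BLOCKED
Obstacle 2 [(0,14) (9,4) (4,24)]:
  edge (0,14)–(9,4): clear
  edge (9,4)–(4,24): clear
  edge (4,24)–(0,14): clear
  midpoint (18,27/2) outside
  → clear

BLOCKED by obstacle 1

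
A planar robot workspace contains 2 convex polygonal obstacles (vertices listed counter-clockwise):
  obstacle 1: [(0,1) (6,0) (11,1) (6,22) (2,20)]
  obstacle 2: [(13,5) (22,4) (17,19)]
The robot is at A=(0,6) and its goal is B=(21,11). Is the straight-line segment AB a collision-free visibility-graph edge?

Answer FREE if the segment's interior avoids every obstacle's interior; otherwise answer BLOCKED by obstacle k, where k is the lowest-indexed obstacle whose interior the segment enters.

BLOCKED by obstacle 1

Obstacle 1 [(0,1) (6,0) (11,1) (6,22) (2,20)]:
  edge (0,1)–(6,0): clear
  edge (6,0)–(11,1): clear
  edge (11,1)–(6,22): crosses AB
  edge (6,22)–(2,20): clear
  edge (2,20)–(0,1): crosses AB
  → BLOCKED
Obstacle 2 [(13,5) (22,4) (17,19)]:
  edge (13,5)–(22,4): clear
  edge (22,4)–(17,19): crosses AB
  edge (17,19)–(13,5): crosses AB
  → BLOCKED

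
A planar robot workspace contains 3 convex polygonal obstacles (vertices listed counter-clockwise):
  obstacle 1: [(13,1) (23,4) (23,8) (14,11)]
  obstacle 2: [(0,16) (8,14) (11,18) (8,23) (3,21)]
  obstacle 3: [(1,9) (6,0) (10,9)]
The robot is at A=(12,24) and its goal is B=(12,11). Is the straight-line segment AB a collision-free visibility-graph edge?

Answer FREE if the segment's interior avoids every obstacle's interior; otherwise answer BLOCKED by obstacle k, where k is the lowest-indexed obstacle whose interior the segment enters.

Obstacle 1 [(13,1) (23,4) (23,8) (14,11)]:
  edge (13,1)–(23,4): clear
  edge (23,4)–(23,8): clear
  edge (23,8)–(14,11): clear
  edge (14,11)–(13,1): clear
  midpoint (12,35/2) outside
  → clear
Obstacle 2 [(0,16) (8,14) (11,18) (8,23) (3,21)]:
  edge (0,16)–(8,14): clear
  edge (8,14)–(11,18): clear
  edge (11,18)–(8,23): clear
  edge (8,23)–(3,21): clear
  edge (3,21)–(0,16): clear
  midpoint (12,35/2) outside
  → clear
Obstacle 3 [(1,9) (6,0) (10,9)]:
  edge (1,9)–(6,0): clear
  edge (6,0)–(10,9): clear
  edge (10,9)–(1,9): clear
  midpoint (12,35/2) outside
  → clear

FREE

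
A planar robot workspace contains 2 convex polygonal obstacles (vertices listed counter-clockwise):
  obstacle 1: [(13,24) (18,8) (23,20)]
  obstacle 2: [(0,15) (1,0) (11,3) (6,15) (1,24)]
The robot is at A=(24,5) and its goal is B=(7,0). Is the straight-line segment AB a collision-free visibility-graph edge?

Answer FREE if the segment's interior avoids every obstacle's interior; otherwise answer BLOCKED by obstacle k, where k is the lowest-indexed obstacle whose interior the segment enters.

FREE

Obstacle 1 [(13,24) (18,8) (23,20)]:
  edge (13,24)–(18,8): clear
  edge (18,8)–(23,20): clear
  edge (23,20)–(13,24): clear
  midpoint (31/2,5/2) outside
  → clear
Obstacle 2 [(0,15) (1,0) (11,3) (6,15) (1,24)]:
  edge (0,15)–(1,0): clear
  edge (1,0)–(11,3): clear
  edge (11,3)–(6,15): clear
  edge (6,15)–(1,24): clear
  edge (1,24)–(0,15): clear
  midpoint (31/2,5/2) outside
  → clear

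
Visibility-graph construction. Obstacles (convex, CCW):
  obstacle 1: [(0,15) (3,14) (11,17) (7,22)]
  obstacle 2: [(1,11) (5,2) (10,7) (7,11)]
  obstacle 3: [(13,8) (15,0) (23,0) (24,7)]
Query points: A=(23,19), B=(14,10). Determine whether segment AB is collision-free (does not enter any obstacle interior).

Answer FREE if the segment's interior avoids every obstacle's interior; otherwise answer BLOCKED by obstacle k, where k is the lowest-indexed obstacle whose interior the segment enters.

Obstacle 1 [(0,15) (3,14) (11,17) (7,22)]:
  edge (0,15)–(3,14): clear
  edge (3,14)–(11,17): clear
  edge (11,17)–(7,22): clear
  edge (7,22)–(0,15): clear
  midpoint (37/2,29/2) outside
  → clear
Obstacle 2 [(1,11) (5,2) (10,7) (7,11)]:
  edge (1,11)–(5,2): clear
  edge (5,2)–(10,7): clear
  edge (10,7)–(7,11): clear
  edge (7,11)–(1,11): clear
  midpoint (37/2,29/2) outside
  → clear
Obstacle 3 [(13,8) (15,0) (23,0) (24,7)]:
  edge (13,8)–(15,0): clear
  edge (15,0)–(23,0): clear
  edge (23,0)–(24,7): clear
  edge (24,7)–(13,8): clear
  midpoint (37/2,29/2) outside
  → clear

FREE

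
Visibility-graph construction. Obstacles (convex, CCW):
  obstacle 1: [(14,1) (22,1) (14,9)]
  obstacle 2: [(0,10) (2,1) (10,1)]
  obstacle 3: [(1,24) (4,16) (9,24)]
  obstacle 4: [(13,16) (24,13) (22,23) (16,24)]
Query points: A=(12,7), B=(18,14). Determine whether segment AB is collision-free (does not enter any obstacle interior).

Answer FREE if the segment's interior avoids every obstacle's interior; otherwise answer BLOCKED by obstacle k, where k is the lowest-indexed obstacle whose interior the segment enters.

FREE

Obstacle 1 [(14,1) (22,1) (14,9)]:
  edge (14,1)–(22,1): clear
  edge (22,1)–(14,9): clear
  edge (14,9)–(14,1): clear
  midpoint (15,21/2) outside
  → clear
Obstacle 2 [(0,10) (2,1) (10,1)]:
  edge (0,10)–(2,1): clear
  edge (2,1)–(10,1): clear
  edge (10,1)–(0,10): clear
  midpoint (15,21/2) outside
  → clear
Obstacle 3 [(1,24) (4,16) (9,24)]:
  edge (1,24)–(4,16): clear
  edge (4,16)–(9,24): clear
  edge (9,24)–(1,24): clear
  midpoint (15,21/2) outside
  → clear
Obstacle 4 [(13,16) (24,13) (22,23) (16,24)]:
  edge (13,16)–(24,13): clear
  edge (24,13)–(22,23): clear
  edge (22,23)–(16,24): clear
  edge (16,24)–(13,16): clear
  midpoint (15,21/2) outside
  → clear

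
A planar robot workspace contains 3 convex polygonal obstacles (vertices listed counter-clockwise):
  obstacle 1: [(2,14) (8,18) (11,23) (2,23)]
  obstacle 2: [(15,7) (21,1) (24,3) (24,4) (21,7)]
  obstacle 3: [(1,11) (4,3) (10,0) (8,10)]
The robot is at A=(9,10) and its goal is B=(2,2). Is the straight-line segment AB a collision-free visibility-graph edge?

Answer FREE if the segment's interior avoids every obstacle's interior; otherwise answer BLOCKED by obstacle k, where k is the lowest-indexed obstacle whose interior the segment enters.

Obstacle 1 [(2,14) (8,18) (11,23) (2,23)]:
  edge (2,14)–(8,18): clear
  edge (8,18)–(11,23): clear
  edge (11,23)–(2,23): clear
  edge (2,23)–(2,14): clear
  midpoint (11/2,6) outside
  → clear
Obstacle 2 [(15,7) (21,1) (24,3) (24,4) (21,7)]:
  edge (15,7)–(21,1): clear
  edge (21,1)–(24,3): clear
  edge (24,3)–(24,4): clear
  edge (24,4)–(21,7): clear
  edge (21,7)–(15,7): clear
  midpoint (11/2,6) outside
  → clear
Obstacle 3 [(1,11) (4,3) (10,0) (8,10)]:
  edge (1,11)–(4,3): crosses AB
  edge (4,3)–(10,0): clear
  edge (10,0)–(8,10): crosses AB
  edge (8,10)–(1,11): clear
  → BLOCKED

BLOCKED by obstacle 3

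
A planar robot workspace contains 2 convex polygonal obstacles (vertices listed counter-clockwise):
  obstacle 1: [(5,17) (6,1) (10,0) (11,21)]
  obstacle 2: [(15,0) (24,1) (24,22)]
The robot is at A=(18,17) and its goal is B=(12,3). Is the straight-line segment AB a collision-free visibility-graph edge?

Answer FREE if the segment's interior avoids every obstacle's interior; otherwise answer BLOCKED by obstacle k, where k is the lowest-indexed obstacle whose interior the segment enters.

Obstacle 1 [(5,17) (6,1) (10,0) (11,21)]:
  edge (5,17)–(6,1): clear
  edge (6,1)–(10,0): clear
  edge (10,0)–(11,21): clear
  edge (11,21)–(5,17): clear
  midpoint (15,10) outside
  → clear
Obstacle 2 [(15,0) (24,1) (24,22)]:
  edge (15,0)–(24,1): clear
  edge (24,1)–(24,22): clear
  edge (24,22)–(15,0): clear
  midpoint (15,10) outside
  → clear

FREE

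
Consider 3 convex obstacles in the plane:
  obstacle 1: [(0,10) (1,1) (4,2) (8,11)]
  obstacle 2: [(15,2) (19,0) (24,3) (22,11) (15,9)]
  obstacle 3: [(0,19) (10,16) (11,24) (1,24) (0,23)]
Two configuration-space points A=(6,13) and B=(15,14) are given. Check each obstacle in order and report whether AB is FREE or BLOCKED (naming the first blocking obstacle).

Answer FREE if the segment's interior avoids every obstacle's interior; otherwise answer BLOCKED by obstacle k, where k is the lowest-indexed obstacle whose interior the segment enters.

FREE

Obstacle 1 [(0,10) (1,1) (4,2) (8,11)]:
  edge (0,10)–(1,1): clear
  edge (1,1)–(4,2): clear
  edge (4,2)–(8,11): clear
  edge (8,11)–(0,10): clear
  midpoint (21/2,27/2) outside
  → clear
Obstacle 2 [(15,2) (19,0) (24,3) (22,11) (15,9)]:
  edge (15,2)–(19,0): clear
  edge (19,0)–(24,3): clear
  edge (24,3)–(22,11): clear
  edge (22,11)–(15,9): clear
  edge (15,9)–(15,2): clear
  midpoint (21/2,27/2) outside
  → clear
Obstacle 3 [(0,19) (10,16) (11,24) (1,24) (0,23)]:
  edge (0,19)–(10,16): clear
  edge (10,16)–(11,24): clear
  edge (11,24)–(1,24): clear
  edge (1,24)–(0,23): clear
  edge (0,23)–(0,19): clear
  midpoint (21/2,27/2) outside
  → clear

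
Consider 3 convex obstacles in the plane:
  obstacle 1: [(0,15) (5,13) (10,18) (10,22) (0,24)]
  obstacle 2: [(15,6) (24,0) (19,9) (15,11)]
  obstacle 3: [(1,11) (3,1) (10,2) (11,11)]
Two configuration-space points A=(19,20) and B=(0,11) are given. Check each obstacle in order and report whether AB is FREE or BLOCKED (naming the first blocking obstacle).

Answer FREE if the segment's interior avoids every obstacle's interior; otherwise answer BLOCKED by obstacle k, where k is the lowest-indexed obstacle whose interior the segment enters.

Obstacle 1 [(0,15) (5,13) (10,18) (10,22) (0,24)]:
  edge (0,15)–(5,13): crosses AB
  edge (5,13)–(10,18): crosses AB
  edge (10,18)–(10,22): clear
  edge (10,22)–(0,24): clear
  edge (0,24)–(0,15): clear
  → BLOCKED
Obstacle 2 [(15,6) (24,0) (19,9) (15,11)]:
  edge (15,6)–(24,0): clear
  edge (24,0)–(19,9): clear
  edge (19,9)–(15,11): clear
  edge (15,11)–(15,6): clear
  midpoint (19/2,31/2) outside
  → clear
Obstacle 3 [(1,11) (3,1) (10,2) (11,11)]:
  edge (1,11)–(3,1): clear
  edge (3,1)–(10,2): clear
  edge (10,2)–(11,11): clear
  edge (11,11)–(1,11): clear
  midpoint (19/2,31/2) outside
  → clear

BLOCKED by obstacle 1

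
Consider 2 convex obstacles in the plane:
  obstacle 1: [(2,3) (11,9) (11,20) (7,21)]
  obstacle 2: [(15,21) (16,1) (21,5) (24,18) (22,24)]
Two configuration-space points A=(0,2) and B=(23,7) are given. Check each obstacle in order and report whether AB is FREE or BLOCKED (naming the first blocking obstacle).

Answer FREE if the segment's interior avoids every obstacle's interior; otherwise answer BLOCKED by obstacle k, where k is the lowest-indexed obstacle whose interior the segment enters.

BLOCKED by obstacle 2

Obstacle 1 [(2,3) (11,9) (11,20) (7,21)]:
  edge (2,3)–(11,9): clear
  edge (11,9)–(11,20): clear
  edge (11,20)–(7,21): clear
  edge (7,21)–(2,3): clear
  midpoint (23/2,9/2) outside
  → clear
Obstacle 2 [(15,21) (16,1) (21,5) (24,18) (22,24)]:
  edge (15,21)–(16,1): crosses AB
  edge (16,1)–(21,5): clear
  edge (21,5)–(24,18): crosses AB
  edge (24,18)–(22,24): clear
  edge (22,24)–(15,21): clear
  → BLOCKED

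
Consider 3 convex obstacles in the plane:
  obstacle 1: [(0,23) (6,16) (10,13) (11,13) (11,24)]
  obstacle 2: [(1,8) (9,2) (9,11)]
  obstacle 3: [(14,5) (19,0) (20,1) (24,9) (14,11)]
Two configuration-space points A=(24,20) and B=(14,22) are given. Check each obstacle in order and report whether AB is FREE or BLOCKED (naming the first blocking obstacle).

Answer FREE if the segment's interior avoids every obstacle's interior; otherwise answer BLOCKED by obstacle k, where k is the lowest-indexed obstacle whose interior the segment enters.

Obstacle 1 [(0,23) (6,16) (10,13) (11,13) (11,24)]:
  edge (0,23)–(6,16): clear
  edge (6,16)–(10,13): clear
  edge (10,13)–(11,13): clear
  edge (11,13)–(11,24): clear
  edge (11,24)–(0,23): clear
  midpoint (19,21) outside
  → clear
Obstacle 2 [(1,8) (9,2) (9,11)]:
  edge (1,8)–(9,2): clear
  edge (9,2)–(9,11): clear
  edge (9,11)–(1,8): clear
  midpoint (19,21) outside
  → clear
Obstacle 3 [(14,5) (19,0) (20,1) (24,9) (14,11)]:
  edge (14,5)–(19,0): clear
  edge (19,0)–(20,1): clear
  edge (20,1)–(24,9): clear
  edge (24,9)–(14,11): clear
  edge (14,11)–(14,5): clear
  midpoint (19,21) outside
  → clear

FREE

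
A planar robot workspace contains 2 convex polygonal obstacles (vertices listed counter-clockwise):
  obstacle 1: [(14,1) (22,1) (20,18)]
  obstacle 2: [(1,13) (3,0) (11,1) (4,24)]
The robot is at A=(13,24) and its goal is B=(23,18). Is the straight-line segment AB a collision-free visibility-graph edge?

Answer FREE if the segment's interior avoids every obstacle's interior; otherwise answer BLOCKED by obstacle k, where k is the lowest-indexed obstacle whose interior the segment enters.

FREE

Obstacle 1 [(14,1) (22,1) (20,18)]:
  edge (14,1)–(22,1): clear
  edge (22,1)–(20,18): clear
  edge (20,18)–(14,1): clear
  midpoint (18,21) outside
  → clear
Obstacle 2 [(1,13) (3,0) (11,1) (4,24)]:
  edge (1,13)–(3,0): clear
  edge (3,0)–(11,1): clear
  edge (11,1)–(4,24): clear
  edge (4,24)–(1,13): clear
  midpoint (18,21) outside
  → clear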